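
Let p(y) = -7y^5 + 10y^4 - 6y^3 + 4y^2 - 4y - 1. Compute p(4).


Using direct substitution:
  -7 * (4)^5 = -7168
  10 * (4)^4 = 2560
  -6 * (4)^3 = -384
  4 * (4)^2 = 64
  -4 * (4)^1 = -16
  constant: -1
Sum = -7168 + 2560 - 384 + 64 - 16 - 1 = -4945


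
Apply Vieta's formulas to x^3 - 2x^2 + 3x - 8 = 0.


Monic cubic x^3+bx^2+cx+d=0: sum=-b, pairwise sum=c, product=-d.
b=-2, c=3, d=-8
r1+r2+r3 = 2
r1r2+r1r3+r2r3 = 3
r1r2r3 = 8


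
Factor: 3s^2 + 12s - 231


Roots satisfy r1 + r2 = -b/a = -4 and r1*r2 = c/a = -77.
So r1 = 7, r2 = -11.
3s^2 + 12s - 231 = 3(s - r1)(s - r2) = 3(s - 7)(s + 11)


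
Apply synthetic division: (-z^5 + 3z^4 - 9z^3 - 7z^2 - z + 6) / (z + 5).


Synthetic division with c = -5. Coefficients: -1, 3, -9, -7, -1, 6
Bring down -1.
  -1 * -5 = 5; 5 + 3 = 8
  8 * -5 = -40; -40 - 9 = -49
  -49 * -5 = 245; 245 - 7 = 238
  238 * -5 = -1190; -1190 - 1 = -1191
  -1191 * -5 = 5955; 5955 + 6 = 5961
Quotient: -z^4 + 8z^3 - 49z^2 + 238z - 1191, Remainder: 5961


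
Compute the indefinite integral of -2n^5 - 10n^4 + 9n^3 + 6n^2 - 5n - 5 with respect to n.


Reverse power rule on each term:
  ∫ -2n^5 dn = -(1/3)n^6
  ∫ -10n^4 dn = -2n^5
  ∫ 9n^3 dn = (9/4)n^4
  ∫ 6n^2 dn = 2n^3
  ∫ -5n dn = -(5/2)n^2
  ∫ -5 dn = -5n
F(n) = -(1/3)n^6 - 2n^5 + (9/4)n^4 + 2n^3 - (5/2)n^2 - 5n + C


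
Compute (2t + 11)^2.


Expand (2t + 11)^2 by repeated multiplication:
= 4t^2 + 44t + 121


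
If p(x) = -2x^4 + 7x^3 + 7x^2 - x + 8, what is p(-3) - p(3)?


p(-3) = -277
p(3) = 95
p(-3) - p(3) = -277 - 95 = -372


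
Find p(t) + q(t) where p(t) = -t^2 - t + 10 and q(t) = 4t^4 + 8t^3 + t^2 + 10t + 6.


Align terms by degree and add:
  -t^2 - t + 10
+ 4t^4 + 8t^3 + t^2 + 10t + 6
= 4t^4 + 8t^3 + 9t + 16


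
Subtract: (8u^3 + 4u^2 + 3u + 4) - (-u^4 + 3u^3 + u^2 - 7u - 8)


Distribute the minus sign:
  (8u^3 + 4u^2 + 3u + 4)
- (-u^4 + 3u^3 + u^2 - 7u - 8)
Negate second polynomial: u^4 - 3u^3 - u^2 + 7u + 8
Add: u^4 + 5u^3 + 3u^2 + 10u + 12


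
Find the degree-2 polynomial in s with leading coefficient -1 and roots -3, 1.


p(s) = -(s + 3)(s - 1)
Expand: -s^2 - 2s + 3


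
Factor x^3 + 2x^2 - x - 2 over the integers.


Try integer roots (divisors of -2). x=-2: p(-2)=0.
Divide out (x + 2): quotient is x^2 - 1.
Factor the quadratic: (x - 1)(x + 1)
Result: (x + 2)(x - 1)(x + 1)


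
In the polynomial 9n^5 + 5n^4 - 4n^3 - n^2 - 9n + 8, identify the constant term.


Read off the constant term: 8


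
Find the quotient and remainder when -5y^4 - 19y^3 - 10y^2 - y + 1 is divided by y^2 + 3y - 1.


(-5y^4 - 19y^3 - 10y^2 - y + 1) / (y^2 + 3y - 1)
Step 1: -5y^2 * (y^2 + 3y - 1) = -5y^4 - 15y^3 + 5y^2; subtract.
Step 2: -4y * (y^2 + 3y - 1) = -4y^3 - 12y^2 + 4y; subtract.
Step 3: -3 * (y^2 + 3y - 1) = -3y^2 - 9y + 3; subtract.
Quotient: -5y^2 - 4y - 3, Remainder: 4y - 2


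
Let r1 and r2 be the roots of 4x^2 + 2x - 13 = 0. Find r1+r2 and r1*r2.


For ax^2+bx+c=0: sum = -b/a, product = c/a.
a=4, b=2, c=-13
Sum = -(2)/4 = -1/2
Product = (-13)/4 = -13/4


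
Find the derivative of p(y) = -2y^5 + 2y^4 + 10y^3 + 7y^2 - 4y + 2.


Apply the power rule term by term:
  d/dy(-2y^5) = -10y^4
  d/dy(2y^4) = 8y^3
  d/dy(10y^3) = 30y^2
  d/dy(7y^2) = 14y
  d/dy(-4y) = -4
  d/dy(2) = 0
p'(y) = -10y^4 + 8y^3 + 30y^2 + 14y - 4


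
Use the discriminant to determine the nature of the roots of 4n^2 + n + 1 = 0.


D = b^2 - 4ac = (1)^2 - 4(4)(1) = 1 - 16 = -15
Since D < 0: two complex conjugate roots (no real roots)


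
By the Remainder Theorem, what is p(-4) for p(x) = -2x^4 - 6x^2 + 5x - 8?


By the Remainder Theorem, the remainder equals p(-4):
  -2*(-4)^4 = -512
  0*(-4)^3 = 0
  -6*(-4)^2 = -96
  5*(-4)^1 = -20
  constant: -8
Sum: -512 + 0 - 96 - 20 - 8 = -636


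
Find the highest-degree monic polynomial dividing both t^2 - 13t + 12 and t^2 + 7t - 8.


Factor each:
  t^2 - 13t + 12 = (t - 1)(t - 12)
  t^2 + 7t - 8 = (t - 1)(t + 8)
Common monic factor: t - 1


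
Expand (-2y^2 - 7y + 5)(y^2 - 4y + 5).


Distribute each term of the first polynomial:
  (-2y^2)(y^2 - 4y + 5) = -2y^4 + 8y^3 - 10y^2
  (-7y)(y^2 - 4y + 5) = -7y^3 + 28y^2 - 35y
  (5)(y^2 - 4y + 5) = 5y^2 - 20y + 25
Sum: -2y^4 + y^3 + 23y^2 - 55y + 25


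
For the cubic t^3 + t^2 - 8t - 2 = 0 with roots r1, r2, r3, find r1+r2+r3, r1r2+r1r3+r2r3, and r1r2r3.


Monic cubic t^3+bt^2+ct+d=0: sum=-b, pairwise sum=c, product=-d.
b=1, c=-8, d=-2
r1+r2+r3 = -1
r1r2+r1r3+r2r3 = -8
r1r2r3 = 2


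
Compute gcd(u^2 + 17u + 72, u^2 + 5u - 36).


Factor each:
  u^2 + 17u + 72 = (u + 9)(u + 8)
  u^2 + 5u - 36 = (u + 9)(u - 4)
Common monic factor: u + 9


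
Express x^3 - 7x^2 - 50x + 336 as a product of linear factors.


Try integer roots (divisors of 336). x=-7: p(-7)=0.
Divide out (x + 7): quotient is x^2 - 14x + 48.
Factor the quadratic: (x - 6)(x - 8)
Result: (x + 7)(x - 6)(x - 8)


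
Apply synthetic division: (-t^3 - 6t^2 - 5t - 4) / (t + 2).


Synthetic division with c = -2. Coefficients: -1, -6, -5, -4
Bring down -1.
  -1 * -2 = 2; 2 - 6 = -4
  -4 * -2 = 8; 8 - 5 = 3
  3 * -2 = -6; -6 - 4 = -10
Quotient: -t^2 - 4t + 3, Remainder: -10


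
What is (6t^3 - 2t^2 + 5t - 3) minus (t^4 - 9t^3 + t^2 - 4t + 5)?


Distribute the minus sign:
  (6t^3 - 2t^2 + 5t - 3)
- (t^4 - 9t^3 + t^2 - 4t + 5)
Negate second polynomial: -t^4 + 9t^3 - t^2 + 4t - 5
Add: -t^4 + 15t^3 - 3t^2 + 9t - 8


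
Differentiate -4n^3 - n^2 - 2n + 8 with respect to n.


Apply the power rule term by term:
  d/dn(-4n^3) = -12n^2
  d/dn(-n^2) = -2n
  d/dn(-2n) = -2
  d/dn(8) = 0
p'(n) = -12n^2 - 2n - 2


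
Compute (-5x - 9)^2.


Expand (-5x - 9)^2 by repeated multiplication:
= 25x^2 + 90x + 81


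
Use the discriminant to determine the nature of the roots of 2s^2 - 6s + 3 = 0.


D = b^2 - 4ac = (-6)^2 - 4(2)(3) = 36 - 24 = 12
Since D > 0: two distinct irrational roots


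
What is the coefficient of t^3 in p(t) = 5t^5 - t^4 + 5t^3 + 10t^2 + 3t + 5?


Read off the coefficient of t^3: 5


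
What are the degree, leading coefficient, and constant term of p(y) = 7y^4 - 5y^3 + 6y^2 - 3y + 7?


Highest power of y is 4, with coefficient 7. Constant term is 7.
Degree = 4, leading coefficient = 7, constant term = 7


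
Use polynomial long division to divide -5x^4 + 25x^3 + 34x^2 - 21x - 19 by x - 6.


(-5x^4 + 25x^3 + 34x^2 - 21x - 19) / (x - 6)
Step 1: -5x^3 * (x - 6) = -5x^4 + 30x^3; subtract.
Step 2: -5x^2 * (x - 6) = -5x^3 + 30x^2; subtract.
Step 3: 4x * (x - 6) = 4x^2 - 24x; subtract.
Step 4: 3 * (x - 6) = 3x - 18; subtract.
Quotient: -5x^3 - 5x^2 + 4x + 3, Remainder: -1


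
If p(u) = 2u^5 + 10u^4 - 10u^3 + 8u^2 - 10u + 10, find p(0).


Using direct substitution:
  2 * (0)^5 = 0
  10 * (0)^4 = 0
  -10 * (0)^3 = 0
  8 * (0)^2 = 0
  -10 * (0)^1 = 0
  constant: 10
Sum = 0 + 0 + 0 + 0 + 0 + 10 = 10


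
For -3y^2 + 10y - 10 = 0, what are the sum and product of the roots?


For ay^2+by+c=0: sum = -b/a, product = c/a.
a=-3, b=10, c=-10
Sum = -(10)/-3 = 10/3
Product = (-10)/-3 = 10/3


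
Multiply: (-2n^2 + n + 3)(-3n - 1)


Distribute each term of the first polynomial:
  (-2n^2)(-3n - 1) = 6n^3 + 2n^2
  (n)(-3n - 1) = -3n^2 - n
  (3)(-3n - 1) = -9n - 3
Sum: 6n^3 - n^2 - 10n - 3


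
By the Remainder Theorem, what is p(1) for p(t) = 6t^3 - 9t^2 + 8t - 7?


By the Remainder Theorem, the remainder equals p(1):
  6*(1)^3 = 6
  -9*(1)^2 = -9
  8*(1)^1 = 8
  constant: -7
Sum: 6 - 9 + 8 - 7 = -2


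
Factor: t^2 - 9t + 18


Roots satisfy r1 + r2 = -b/a = 9 and r1*r2 = c/a = 18.
So r1 = 6, r2 = 3.
t^2 - 9t + 18 = (t - r1)(t - r2) = (t - 6)(t - 3)


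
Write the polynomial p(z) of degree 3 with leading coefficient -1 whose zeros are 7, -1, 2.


p(z) = -(z - 7)(z + 1)(z - 2)
Expand: -z^3 + 8z^2 - 5z - 14


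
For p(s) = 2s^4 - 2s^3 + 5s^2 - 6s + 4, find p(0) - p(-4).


p(0) = 4
p(-4) = 748
p(0) - p(-4) = 4 - 748 = -744


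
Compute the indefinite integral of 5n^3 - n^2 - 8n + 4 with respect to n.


Reverse power rule on each term:
  ∫ 5n^3 dn = (5/4)n^4
  ∫ -n^2 dn = -(1/3)n^3
  ∫ -8n dn = -4n^2
  ∫ 4 dn = 4n
F(n) = (5/4)n^4 - (1/3)n^3 - 4n^2 + 4n + C


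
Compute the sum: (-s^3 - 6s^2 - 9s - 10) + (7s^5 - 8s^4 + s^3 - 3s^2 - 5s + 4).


Align terms by degree and add:
  -s^3 - 6s^2 - 9s - 10
+ 7s^5 - 8s^4 + s^3 - 3s^2 - 5s + 4
= 7s^5 - 8s^4 - 9s^2 - 14s - 6


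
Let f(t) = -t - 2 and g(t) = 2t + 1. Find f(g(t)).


Substitute g(t) into f:
f(g(t)) = -1*(2t + 1) + (-2)
Expand and combine: -2t - 3


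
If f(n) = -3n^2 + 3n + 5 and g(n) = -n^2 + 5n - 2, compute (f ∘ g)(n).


Substitute g(n) into f:
f(g(n)) = -3*(-n^2 + 5n - 2)^2 + 3*(-n^2 + 5n - 2) + 5
(-n^2 + 5n - 2)^2 = n^4 - 10n^3 + 29n^2 - 20n + 4
Expand and combine: -3n^4 + 30n^3 - 90n^2 + 75n - 13


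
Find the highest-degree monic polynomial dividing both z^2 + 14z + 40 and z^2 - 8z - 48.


Factor each:
  z^2 + 14z + 40 = (z + 4)(z + 10)
  z^2 - 8z - 48 = (z + 4)(z - 12)
Common monic factor: z + 4


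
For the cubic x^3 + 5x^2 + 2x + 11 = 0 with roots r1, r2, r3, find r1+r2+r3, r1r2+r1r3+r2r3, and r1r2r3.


Monic cubic x^3+bx^2+cx+d=0: sum=-b, pairwise sum=c, product=-d.
b=5, c=2, d=11
r1+r2+r3 = -5
r1r2+r1r3+r2r3 = 2
r1r2r3 = -11


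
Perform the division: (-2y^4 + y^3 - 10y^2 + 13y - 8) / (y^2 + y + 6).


(-2y^4 + y^3 - 10y^2 + 13y - 8) / (y^2 + y + 6)
Step 1: -2y^2 * (y^2 + y + 6) = -2y^4 - 2y^3 - 12y^2; subtract.
Step 2: 3y * (y^2 + y + 6) = 3y^3 + 3y^2 + 18y; subtract.
Step 3: -1 * (y^2 + y + 6) = -y^2 - y - 6; subtract.
Quotient: -2y^2 + 3y - 1, Remainder: -4y - 2


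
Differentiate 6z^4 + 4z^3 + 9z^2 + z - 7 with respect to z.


Apply the power rule term by term:
  d/dz(6z^4) = 24z^3
  d/dz(4z^3) = 12z^2
  d/dz(9z^2) = 18z
  d/dz(z) = 1
  d/dz(-7) = 0
p'(z) = 24z^3 + 12z^2 + 18z + 1


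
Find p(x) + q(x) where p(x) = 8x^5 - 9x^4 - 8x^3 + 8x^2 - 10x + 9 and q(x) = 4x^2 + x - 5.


Align terms by degree and add:
  8x^5 - 9x^4 - 8x^3 + 8x^2 - 10x + 9
+ 4x^2 + x - 5
= 8x^5 - 9x^4 - 8x^3 + 12x^2 - 9x + 4


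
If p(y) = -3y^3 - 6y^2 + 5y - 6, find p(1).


Using direct substitution:
  -3 * (1)^3 = -3
  -6 * (1)^2 = -6
  5 * (1)^1 = 5
  constant: -6
Sum = -3 - 6 + 5 - 6 = -10


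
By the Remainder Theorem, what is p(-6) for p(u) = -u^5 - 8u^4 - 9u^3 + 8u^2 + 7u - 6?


By the Remainder Theorem, the remainder equals p(-6):
  -1*(-6)^5 = 7776
  -8*(-6)^4 = -10368
  -9*(-6)^3 = 1944
  8*(-6)^2 = 288
  7*(-6)^1 = -42
  constant: -6
Sum: 7776 - 10368 + 1944 + 288 - 42 - 6 = -408


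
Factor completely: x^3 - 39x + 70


Try integer roots (divisors of 70). x=-7: p(-7)=0.
Divide out (x + 7): quotient is x^2 - 7x + 10.
Factor the quadratic: (x - 5)(x - 2)
Result: (x + 7)(x - 5)(x - 2)


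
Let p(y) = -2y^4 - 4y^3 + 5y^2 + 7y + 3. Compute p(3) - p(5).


p(3) = -201
p(5) = -1587
p(3) - p(5) = -201 + 1587 = 1386


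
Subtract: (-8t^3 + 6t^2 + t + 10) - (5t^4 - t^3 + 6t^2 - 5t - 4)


Distribute the minus sign:
  (-8t^3 + 6t^2 + t + 10)
- (5t^4 - t^3 + 6t^2 - 5t - 4)
Negate second polynomial: -5t^4 + t^3 - 6t^2 + 5t + 4
Add: -5t^4 - 7t^3 + 6t + 14


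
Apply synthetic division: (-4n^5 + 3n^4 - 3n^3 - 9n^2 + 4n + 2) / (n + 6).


Synthetic division with c = -6. Coefficients: -4, 3, -3, -9, 4, 2
Bring down -4.
  -4 * -6 = 24; 24 + 3 = 27
  27 * -6 = -162; -162 - 3 = -165
  -165 * -6 = 990; 990 - 9 = 981
  981 * -6 = -5886; -5886 + 4 = -5882
  -5882 * -6 = 35292; 35292 + 2 = 35294
Quotient: -4n^4 + 27n^3 - 165n^2 + 981n - 5882, Remainder: 35294


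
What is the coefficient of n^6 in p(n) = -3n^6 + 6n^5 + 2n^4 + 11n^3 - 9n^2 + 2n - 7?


Read off the coefficient of n^6: -3


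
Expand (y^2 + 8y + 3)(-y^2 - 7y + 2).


Distribute each term of the first polynomial:
  (y^2)(-y^2 - 7y + 2) = -y^4 - 7y^3 + 2y^2
  (8y)(-y^2 - 7y + 2) = -8y^3 - 56y^2 + 16y
  (3)(-y^2 - 7y + 2) = -3y^2 - 21y + 6
Sum: -y^4 - 15y^3 - 57y^2 - 5y + 6


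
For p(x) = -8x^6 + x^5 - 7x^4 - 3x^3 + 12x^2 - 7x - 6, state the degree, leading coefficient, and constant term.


Highest power of x is 6, with coefficient -8. Constant term is -6.
Degree = 6, leading coefficient = -8, constant term = -6


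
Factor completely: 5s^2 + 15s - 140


Roots satisfy r1 + r2 = -b/a = -3 and r1*r2 = c/a = -28.
So r1 = -7, r2 = 4.
5s^2 + 15s - 140 = 5(s - r1)(s - r2) = 5(s + 7)(s - 4)


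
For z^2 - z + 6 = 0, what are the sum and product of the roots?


For az^2+bz+c=0: sum = -b/a, product = c/a.
a=1, b=-1, c=6
Sum = -(-1)/1 = 1
Product = (6)/1 = 6


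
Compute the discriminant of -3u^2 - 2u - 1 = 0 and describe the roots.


D = b^2 - 4ac = (-2)^2 - 4(-3)(-1) = 4 - 12 = -8
Since D < 0: two complex conjugate roots (no real roots)


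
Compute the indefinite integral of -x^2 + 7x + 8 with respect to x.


Reverse power rule on each term:
  ∫ -x^2 dx = -(1/3)x^3
  ∫ 7x dx = (7/2)x^2
  ∫ 8 dx = 8x
F(x) = -(1/3)x^3 + (7/2)x^2 + 8x + C


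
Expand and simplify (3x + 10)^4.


Expand (3x + 10)^4 by repeated multiplication:
  (3x + 10)^2 = 9x^2 + 60x + 100
  (3x + 10)^3 = 27x^3 + 270x^2 + 900x + 1000
= 81x^4 + 1080x^3 + 5400x^2 + 12000x + 10000


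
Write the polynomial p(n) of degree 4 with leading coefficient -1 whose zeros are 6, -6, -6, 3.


p(n) = -(n - 6)(n + 6)(n + 6)(n - 3)
Expand: -n^4 - 3n^3 + 54n^2 + 108n - 648


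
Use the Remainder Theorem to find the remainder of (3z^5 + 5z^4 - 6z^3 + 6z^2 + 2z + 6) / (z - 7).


By the Remainder Theorem, the remainder equals p(7):
  3*(7)^5 = 50421
  5*(7)^4 = 12005
  -6*(7)^3 = -2058
  6*(7)^2 = 294
  2*(7)^1 = 14
  constant: 6
Sum: 50421 + 12005 - 2058 + 294 + 14 + 6 = 60682


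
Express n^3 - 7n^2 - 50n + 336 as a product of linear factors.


Try integer roots (divisors of 336). n=6: p(6)=0.
Divide out (n - 6): quotient is n^2 - n - 56.
Factor the quadratic: (n + 7)(n - 8)
Result: (n - 6)(n + 7)(n - 8)


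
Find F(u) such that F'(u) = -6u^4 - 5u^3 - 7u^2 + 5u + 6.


Reverse power rule on each term:
  ∫ -6u^4 du = -(6/5)u^5
  ∫ -5u^3 du = -(5/4)u^4
  ∫ -7u^2 du = -(7/3)u^3
  ∫ 5u du = (5/2)u^2
  ∫ 6 du = 6u
F(u) = -(6/5)u^5 - (5/4)u^4 - (7/3)u^3 + (5/2)u^2 + 6u + C


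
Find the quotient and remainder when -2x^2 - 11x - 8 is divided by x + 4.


(-2x^2 - 11x - 8) / (x + 4)
Step 1: -2x * (x + 4) = -2x^2 - 8x; subtract.
Step 2: -3 * (x + 4) = -3x - 12; subtract.
Quotient: -2x - 3, Remainder: 4


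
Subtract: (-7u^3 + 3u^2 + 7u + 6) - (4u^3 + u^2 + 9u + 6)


Distribute the minus sign:
  (-7u^3 + 3u^2 + 7u + 6)
- (4u^3 + u^2 + 9u + 6)
Negate second polynomial: -4u^3 - u^2 - 9u - 6
Add: -11u^3 + 2u^2 - 2u


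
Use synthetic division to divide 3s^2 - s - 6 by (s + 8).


Synthetic division with c = -8. Coefficients: 3, -1, -6
Bring down 3.
  3 * -8 = -24; -24 - 1 = -25
  -25 * -8 = 200; 200 - 6 = 194
Quotient: 3s - 25, Remainder: 194


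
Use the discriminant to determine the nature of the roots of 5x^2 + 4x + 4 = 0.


D = b^2 - 4ac = (4)^2 - 4(5)(4) = 16 - 80 = -64
Since D < 0: two complex conjugate roots (no real roots)


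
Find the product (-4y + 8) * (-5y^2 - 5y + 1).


Distribute each term of the first polynomial:
  (-4y)(-5y^2 - 5y + 1) = 20y^3 + 20y^2 - 4y
  (8)(-5y^2 - 5y + 1) = -40y^2 - 40y + 8
Sum: 20y^3 - 20y^2 - 44y + 8


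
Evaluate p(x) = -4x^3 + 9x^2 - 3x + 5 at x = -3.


Using direct substitution:
  -4 * (-3)^3 = 108
  9 * (-3)^2 = 81
  -3 * (-3)^1 = 9
  constant: 5
Sum = 108 + 81 + 9 + 5 = 203


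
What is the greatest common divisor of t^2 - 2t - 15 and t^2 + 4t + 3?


Factor each:
  t^2 - 2t - 15 = (t + 3)(t - 5)
  t^2 + 4t + 3 = (t + 3)(t + 1)
Common monic factor: t + 3


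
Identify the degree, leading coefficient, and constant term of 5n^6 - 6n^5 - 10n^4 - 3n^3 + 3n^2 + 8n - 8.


Highest power of n is 6, with coefficient 5. Constant term is -8.
Degree = 6, leading coefficient = 5, constant term = -8


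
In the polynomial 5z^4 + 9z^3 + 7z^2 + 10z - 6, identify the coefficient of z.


Read off the coefficient of z: 10


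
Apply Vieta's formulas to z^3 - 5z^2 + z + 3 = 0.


Monic cubic z^3+bz^2+cz+d=0: sum=-b, pairwise sum=c, product=-d.
b=-5, c=1, d=3
r1+r2+r3 = 5
r1r2+r1r3+r2r3 = 1
r1r2r3 = -3


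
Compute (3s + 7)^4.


Expand (3s + 7)^4 by repeated multiplication:
  (3s + 7)^2 = 9s^2 + 42s + 49
  (3s + 7)^3 = 27s^3 + 189s^2 + 441s + 343
= 81s^4 + 756s^3 + 2646s^2 + 4116s + 2401


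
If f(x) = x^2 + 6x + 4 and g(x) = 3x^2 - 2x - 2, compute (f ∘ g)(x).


Substitute g(x) into f:
f(g(x)) = 1*(3x^2 - 2x - 2)^2 + 6*(3x^2 - 2x - 2) + 4
(3x^2 - 2x - 2)^2 = 9x^4 - 12x^3 - 8x^2 + 8x + 4
Expand and combine: 9x^4 - 12x^3 + 10x^2 - 4x - 4


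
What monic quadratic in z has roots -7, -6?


p(z) = (z + 7)(z + 6)
Expand: z^2 + 13z + 42


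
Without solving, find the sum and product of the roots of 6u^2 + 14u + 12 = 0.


For au^2+bu+c=0: sum = -b/a, product = c/a.
a=6, b=14, c=12
Sum = -(14)/6 = -7/3
Product = (12)/6 = 2


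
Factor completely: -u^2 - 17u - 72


Roots satisfy r1 + r2 = -b/a = -17 and r1*r2 = c/a = 72.
So r1 = -8, r2 = -9.
-u^2 - 17u - 72 = -(u - r1)(u - r2) = -(u + 8)(u + 9)


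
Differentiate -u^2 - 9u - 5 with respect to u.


Apply the power rule term by term:
  d/du(-u^2) = -2u
  d/du(-9u) = -9
  d/du(-5) = 0
p'(u) = -2u - 9


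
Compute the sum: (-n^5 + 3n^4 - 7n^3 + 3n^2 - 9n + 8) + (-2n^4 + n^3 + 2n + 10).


Align terms by degree and add:
  -n^5 + 3n^4 - 7n^3 + 3n^2 - 9n + 8
  -2n^4 + n^3 + 2n + 10
= -n^5 + n^4 - 6n^3 + 3n^2 - 7n + 18


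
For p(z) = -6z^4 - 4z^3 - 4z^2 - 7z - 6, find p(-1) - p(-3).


p(-1) = -5
p(-3) = -399
p(-1) - p(-3) = -5 + 399 = 394


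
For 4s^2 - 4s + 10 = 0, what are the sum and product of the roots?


For as^2+bs+c=0: sum = -b/a, product = c/a.
a=4, b=-4, c=10
Sum = -(-4)/4 = 1
Product = (10)/4 = 5/2


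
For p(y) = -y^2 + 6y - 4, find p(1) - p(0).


p(1) = 1
p(0) = -4
p(1) - p(0) = 1 + 4 = 5


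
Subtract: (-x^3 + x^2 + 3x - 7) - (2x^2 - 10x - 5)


Distribute the minus sign:
  (-x^3 + x^2 + 3x - 7)
- (2x^2 - 10x - 5)
Negate second polynomial: -2x^2 + 10x + 5
Add: -x^3 - x^2 + 13x - 2


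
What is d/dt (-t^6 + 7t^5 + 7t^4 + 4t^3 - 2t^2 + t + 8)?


Apply the power rule term by term:
  d/dt(-t^6) = -6t^5
  d/dt(7t^5) = 35t^4
  d/dt(7t^4) = 28t^3
  d/dt(4t^3) = 12t^2
  d/dt(-2t^2) = -4t
  d/dt(t) = 1
  d/dt(8) = 0
p'(t) = -6t^5 + 35t^4 + 28t^3 + 12t^2 - 4t + 1


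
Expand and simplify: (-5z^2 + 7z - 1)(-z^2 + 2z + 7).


Distribute each term of the first polynomial:
  (-5z^2)(-z^2 + 2z + 7) = 5z^4 - 10z^3 - 35z^2
  (7z)(-z^2 + 2z + 7) = -7z^3 + 14z^2 + 49z
  (-1)(-z^2 + 2z + 7) = z^2 - 2z - 7
Sum: 5z^4 - 17z^3 - 20z^2 + 47z - 7


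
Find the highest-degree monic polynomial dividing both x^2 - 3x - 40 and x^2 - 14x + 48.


Factor each:
  x^2 - 3x - 40 = (x - 8)(x + 5)
  x^2 - 14x + 48 = (x - 8)(x - 6)
Common monic factor: x - 8


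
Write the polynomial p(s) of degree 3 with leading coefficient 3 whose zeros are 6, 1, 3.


p(s) = 3(s - 6)(s - 1)(s - 3)
Expand: 3s^3 - 30s^2 + 81s - 54


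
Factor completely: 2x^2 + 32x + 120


Roots satisfy r1 + r2 = -b/a = -16 and r1*r2 = c/a = 60.
So r1 = -6, r2 = -10.
2x^2 + 32x + 120 = 2(x - r1)(x - r2) = 2(x + 6)(x + 10)


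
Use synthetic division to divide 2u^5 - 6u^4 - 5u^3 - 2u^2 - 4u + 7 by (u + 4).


Synthetic division with c = -4. Coefficients: 2, -6, -5, -2, -4, 7
Bring down 2.
  2 * -4 = -8; -8 - 6 = -14
  -14 * -4 = 56; 56 - 5 = 51
  51 * -4 = -204; -204 - 2 = -206
  -206 * -4 = 824; 824 - 4 = 820
  820 * -4 = -3280; -3280 + 7 = -3273
Quotient: 2u^4 - 14u^3 + 51u^2 - 206u + 820, Remainder: -3273


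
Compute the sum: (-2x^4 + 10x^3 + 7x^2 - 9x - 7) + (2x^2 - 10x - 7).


Align terms by degree and add:
  -2x^4 + 10x^3 + 7x^2 - 9x - 7
+ 2x^2 - 10x - 7
= -2x^4 + 10x^3 + 9x^2 - 19x - 14


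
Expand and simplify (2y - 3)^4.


Expand (2y - 3)^4 by repeated multiplication:
  (2y - 3)^2 = 4y^2 - 12y + 9
  (2y - 3)^3 = 8y^3 - 36y^2 + 54y - 27
= 16y^4 - 96y^3 + 216y^2 - 216y + 81


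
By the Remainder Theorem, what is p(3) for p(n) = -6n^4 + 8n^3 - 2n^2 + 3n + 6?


By the Remainder Theorem, the remainder equals p(3):
  -6*(3)^4 = -486
  8*(3)^3 = 216
  -2*(3)^2 = -18
  3*(3)^1 = 9
  constant: 6
Sum: -486 + 216 - 18 + 9 + 6 = -273


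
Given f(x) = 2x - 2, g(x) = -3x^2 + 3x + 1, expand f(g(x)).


Substitute g(x) into f:
f(g(x)) = 2*(-3x^2 + 3x + 1) + (-2)
Expand and combine: -6x^2 + 6x


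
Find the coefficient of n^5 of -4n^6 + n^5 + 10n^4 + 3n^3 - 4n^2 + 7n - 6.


Read off the coefficient of n^5: 1


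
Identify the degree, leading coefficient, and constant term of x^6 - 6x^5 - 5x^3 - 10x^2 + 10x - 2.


Highest power of x is 6, with coefficient 1. Constant term is -2.
Degree = 6, leading coefficient = 1, constant term = -2


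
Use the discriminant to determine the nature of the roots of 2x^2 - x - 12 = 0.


D = b^2 - 4ac = (-1)^2 - 4(2)(-12) = 1 + 96 = 97
Since D > 0: two distinct irrational roots


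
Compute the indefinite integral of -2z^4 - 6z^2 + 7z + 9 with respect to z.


Reverse power rule on each term:
  ∫ -2z^4 dz = -(2/5)z^5
  ∫ -6z^2 dz = -2z^3
  ∫ 7z dz = (7/2)z^2
  ∫ 9 dz = 9z
F(z) = -(2/5)z^5 - 2z^3 + (7/2)z^2 + 9z + C


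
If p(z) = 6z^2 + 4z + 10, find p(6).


Using direct substitution:
  6 * (6)^2 = 216
  4 * (6)^1 = 24
  constant: 10
Sum = 216 + 24 + 10 = 250


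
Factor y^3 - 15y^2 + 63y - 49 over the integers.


Try integer roots (divisors of -49). y=7: p(7)=0.
Divide out (y - 7): quotient is y^2 - 8y + 7.
Factor the quadratic: (y - 1)(y - 7)
Result: (y - 7)(y - 1)(y - 7)


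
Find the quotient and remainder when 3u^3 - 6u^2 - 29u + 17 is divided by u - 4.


(3u^3 - 6u^2 - 29u + 17) / (u - 4)
Step 1: 3u^2 * (u - 4) = 3u^3 - 12u^2; subtract.
Step 2: 6u * (u - 4) = 6u^2 - 24u; subtract.
Step 3: -5 * (u - 4) = -5u + 20; subtract.
Quotient: 3u^2 + 6u - 5, Remainder: -3


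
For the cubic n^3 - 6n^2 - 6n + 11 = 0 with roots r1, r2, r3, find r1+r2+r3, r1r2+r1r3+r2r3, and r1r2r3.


Monic cubic n^3+bn^2+cn+d=0: sum=-b, pairwise sum=c, product=-d.
b=-6, c=-6, d=11
r1+r2+r3 = 6
r1r2+r1r3+r2r3 = -6
r1r2r3 = -11


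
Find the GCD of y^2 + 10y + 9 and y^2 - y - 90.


Factor each:
  y^2 + 10y + 9 = (y + 9)(y + 1)
  y^2 - y - 90 = (y + 9)(y - 10)
Common monic factor: y + 9


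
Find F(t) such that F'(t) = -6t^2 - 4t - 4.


Reverse power rule on each term:
  ∫ -6t^2 dt = -2t^3
  ∫ -4t dt = -2t^2
  ∫ -4 dt = -4t
F(t) = -2t^3 - 2t^2 - 4t + C


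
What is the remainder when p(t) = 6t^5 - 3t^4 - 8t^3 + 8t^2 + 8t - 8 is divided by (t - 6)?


By the Remainder Theorem, the remainder equals p(6):
  6*(6)^5 = 46656
  -3*(6)^4 = -3888
  -8*(6)^3 = -1728
  8*(6)^2 = 288
  8*(6)^1 = 48
  constant: -8
Sum: 46656 - 3888 - 1728 + 288 + 48 - 8 = 41368


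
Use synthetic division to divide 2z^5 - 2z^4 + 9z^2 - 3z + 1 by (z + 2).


Synthetic division with c = -2. Coefficients: 2, -2, 0, 9, -3, 1
Bring down 2.
  2 * -2 = -4; -4 - 2 = -6
  -6 * -2 = 12; 12 + 0 = 12
  12 * -2 = -24; -24 + 9 = -15
  -15 * -2 = 30; 30 - 3 = 27
  27 * -2 = -54; -54 + 1 = -53
Quotient: 2z^4 - 6z^3 + 12z^2 - 15z + 27, Remainder: -53


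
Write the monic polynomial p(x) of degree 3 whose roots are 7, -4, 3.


p(x) = (x - 7)(x + 4)(x - 3)
Expand: x^3 - 6x^2 - 19x + 84


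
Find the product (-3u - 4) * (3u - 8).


Distribute each term of the first polynomial:
  (-3u)(3u - 8) = -9u^2 + 24u
  (-4)(3u - 8) = -12u + 32
Sum: -9u^2 + 12u + 32


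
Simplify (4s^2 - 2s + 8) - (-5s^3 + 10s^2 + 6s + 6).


Distribute the minus sign:
  (4s^2 - 2s + 8)
- (-5s^3 + 10s^2 + 6s + 6)
Negate second polynomial: 5s^3 - 10s^2 - 6s - 6
Add: 5s^3 - 6s^2 - 8s + 2


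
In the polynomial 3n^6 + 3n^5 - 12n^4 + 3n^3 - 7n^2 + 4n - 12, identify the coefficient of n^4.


Read off the coefficient of n^4: -12


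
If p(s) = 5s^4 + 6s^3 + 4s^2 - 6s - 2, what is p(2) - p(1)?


p(2) = 130
p(1) = 7
p(2) - p(1) = 130 - 7 = 123


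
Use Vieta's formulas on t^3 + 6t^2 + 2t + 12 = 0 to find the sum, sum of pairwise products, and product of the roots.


Monic cubic t^3+bt^2+ct+d=0: sum=-b, pairwise sum=c, product=-d.
b=6, c=2, d=12
r1+r2+r3 = -6
r1r2+r1r3+r2r3 = 2
r1r2r3 = -12


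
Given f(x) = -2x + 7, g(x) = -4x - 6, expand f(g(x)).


Substitute g(x) into f:
f(g(x)) = -2*(-4x - 6) + 7
Expand and combine: 8x + 19


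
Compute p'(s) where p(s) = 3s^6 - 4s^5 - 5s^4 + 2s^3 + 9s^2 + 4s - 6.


Apply the power rule term by term:
  d/ds(3s^6) = 18s^5
  d/ds(-4s^5) = -20s^4
  d/ds(-5s^4) = -20s^3
  d/ds(2s^3) = 6s^2
  d/ds(9s^2) = 18s
  d/ds(4s) = 4
  d/ds(-6) = 0
p'(s) = 18s^5 - 20s^4 - 20s^3 + 6s^2 + 18s + 4


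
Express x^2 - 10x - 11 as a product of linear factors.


Roots satisfy r1 + r2 = -b/a = 10 and r1*r2 = c/a = -11.
So r1 = -1, r2 = 11.
x^2 - 10x - 11 = (x - r1)(x - r2) = (x + 1)(x - 11)


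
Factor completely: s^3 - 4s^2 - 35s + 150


Try integer roots (divisors of 150). s=5: p(5)=0.
Divide out (s - 5): quotient is s^2 + s - 30.
Factor the quadratic: (s - 5)(s + 6)
Result: (s - 5)(s - 5)(s + 6)


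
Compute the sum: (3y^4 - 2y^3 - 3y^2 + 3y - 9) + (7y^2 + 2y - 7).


Align terms by degree and add:
  3y^4 - 2y^3 - 3y^2 + 3y - 9
+ 7y^2 + 2y - 7
= 3y^4 - 2y^3 + 4y^2 + 5y - 16


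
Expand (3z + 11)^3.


Expand (3z + 11)^3 by repeated multiplication:
  (3z + 11)^2 = 9z^2 + 66z + 121
= 27z^3 + 297z^2 + 1089z + 1331


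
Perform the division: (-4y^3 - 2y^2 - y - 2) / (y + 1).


(-4y^3 - 2y^2 - y - 2) / (y + 1)
Step 1: -4y^2 * (y + 1) = -4y^3 - 4y^2; subtract.
Step 2: 2y * (y + 1) = 2y^2 + 2y; subtract.
Step 3: -3 * (y + 1) = -3y - 3; subtract.
Quotient: -4y^2 + 2y - 3, Remainder: 1


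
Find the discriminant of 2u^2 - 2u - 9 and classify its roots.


D = b^2 - 4ac = (-2)^2 - 4(2)(-9) = 4 + 72 = 76
Since D > 0: two distinct irrational roots


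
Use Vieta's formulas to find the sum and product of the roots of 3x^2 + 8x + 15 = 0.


For ax^2+bx+c=0: sum = -b/a, product = c/a.
a=3, b=8, c=15
Sum = -(8)/3 = -8/3
Product = (15)/3 = 5


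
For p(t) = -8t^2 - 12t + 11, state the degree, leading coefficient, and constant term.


Highest power of t is 2, with coefficient -8. Constant term is 11.
Degree = 2, leading coefficient = -8, constant term = 11


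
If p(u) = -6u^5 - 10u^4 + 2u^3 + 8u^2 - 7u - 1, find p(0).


Using direct substitution:
  -6 * (0)^5 = 0
  -10 * (0)^4 = 0
  2 * (0)^3 = 0
  8 * (0)^2 = 0
  -7 * (0)^1 = 0
  constant: -1
Sum = 0 + 0 + 0 + 0 + 0 - 1 = -1


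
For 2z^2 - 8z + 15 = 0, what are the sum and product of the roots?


For az^2+bz+c=0: sum = -b/a, product = c/a.
a=2, b=-8, c=15
Sum = -(-8)/2 = 4
Product = (15)/2 = 15/2


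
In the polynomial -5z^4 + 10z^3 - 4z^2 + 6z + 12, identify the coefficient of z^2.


Read off the coefficient of z^2: -4


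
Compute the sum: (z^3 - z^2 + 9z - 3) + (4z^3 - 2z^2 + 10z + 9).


Align terms by degree and add:
  z^3 - z^2 + 9z - 3
+ 4z^3 - 2z^2 + 10z + 9
= 5z^3 - 3z^2 + 19z + 6


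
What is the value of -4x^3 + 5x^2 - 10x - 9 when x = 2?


Using direct substitution:
  -4 * (2)^3 = -32
  5 * (2)^2 = 20
  -10 * (2)^1 = -20
  constant: -9
Sum = -32 + 20 - 20 - 9 = -41


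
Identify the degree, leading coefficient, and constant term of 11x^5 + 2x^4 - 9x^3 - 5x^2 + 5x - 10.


Highest power of x is 5, with coefficient 11. Constant term is -10.
Degree = 5, leading coefficient = 11, constant term = -10


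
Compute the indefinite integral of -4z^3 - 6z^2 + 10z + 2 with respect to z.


Reverse power rule on each term:
  ∫ -4z^3 dz = -z^4
  ∫ -6z^2 dz = -2z^3
  ∫ 10z dz = 5z^2
  ∫ 2 dz = 2z
F(z) = -z^4 - 2z^3 + 5z^2 + 2z + C


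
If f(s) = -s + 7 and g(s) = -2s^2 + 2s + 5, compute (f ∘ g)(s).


Substitute g(s) into f:
f(g(s)) = -1*(-2s^2 + 2s + 5) + 7
Expand and combine: 2s^2 - 2s + 2


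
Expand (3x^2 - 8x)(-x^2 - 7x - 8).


Distribute each term of the first polynomial:
  (3x^2)(-x^2 - 7x - 8) = -3x^4 - 21x^3 - 24x^2
  (-8x)(-x^2 - 7x - 8) = 8x^3 + 56x^2 + 64x
Sum: -3x^4 - 13x^3 + 32x^2 + 64x


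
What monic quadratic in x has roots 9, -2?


p(x) = (x - 9)(x + 2)
Expand: x^2 - 7x - 18


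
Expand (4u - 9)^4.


Expand (4u - 9)^4 by repeated multiplication:
  (4u - 9)^2 = 16u^2 - 72u + 81
  (4u - 9)^3 = 64u^3 - 432u^2 + 972u - 729
= 256u^4 - 2304u^3 + 7776u^2 - 11664u + 6561


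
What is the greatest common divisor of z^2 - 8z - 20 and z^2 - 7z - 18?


Factor each:
  z^2 - 8z - 20 = (z + 2)(z - 10)
  z^2 - 7z - 18 = (z + 2)(z - 9)
Common monic factor: z + 2


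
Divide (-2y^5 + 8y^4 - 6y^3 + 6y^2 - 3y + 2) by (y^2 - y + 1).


(-2y^5 + 8y^4 - 6y^3 + 6y^2 - 3y + 2) / (y^2 - y + 1)
Step 1: -2y^3 * (y^2 - y + 1) = -2y^5 + 2y^4 - 2y^3; subtract.
Step 2: 6y^2 * (y^2 - y + 1) = 6y^4 - 6y^3 + 6y^2; subtract.
Step 3: 2y * (y^2 - y + 1) = 2y^3 - 2y^2 + 2y; subtract.
Step 4: 2 * (y^2 - y + 1) = 2y^2 - 2y + 2; subtract.
Quotient: -2y^3 + 6y^2 + 2y + 2, Remainder: -3y


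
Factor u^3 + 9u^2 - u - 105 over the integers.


Try integer roots (divisors of -105). u=-5: p(-5)=0.
Divide out (u + 5): quotient is u^2 + 4u - 21.
Factor the quadratic: (u - 3)(u + 7)
Result: (u + 5)(u - 3)(u + 7)


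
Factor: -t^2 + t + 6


Roots satisfy r1 + r2 = -b/a = 1 and r1*r2 = c/a = -6.
So r1 = 3, r2 = -2.
-t^2 + t + 6 = -(t - r1)(t - r2) = -(t - 3)(t + 2)


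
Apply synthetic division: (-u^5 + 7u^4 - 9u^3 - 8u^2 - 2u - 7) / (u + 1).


Synthetic division with c = -1. Coefficients: -1, 7, -9, -8, -2, -7
Bring down -1.
  -1 * -1 = 1; 1 + 7 = 8
  8 * -1 = -8; -8 - 9 = -17
  -17 * -1 = 17; 17 - 8 = 9
  9 * -1 = -9; -9 - 2 = -11
  -11 * -1 = 11; 11 - 7 = 4
Quotient: -u^4 + 8u^3 - 17u^2 + 9u - 11, Remainder: 4


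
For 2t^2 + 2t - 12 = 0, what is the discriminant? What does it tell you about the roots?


D = b^2 - 4ac = (2)^2 - 4(2)(-12) = 4 + 96 = 100
Since D > 0: two distinct rational roots


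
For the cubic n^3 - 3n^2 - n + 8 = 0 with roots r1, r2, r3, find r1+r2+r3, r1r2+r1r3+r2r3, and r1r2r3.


Monic cubic n^3+bn^2+cn+d=0: sum=-b, pairwise sum=c, product=-d.
b=-3, c=-1, d=8
r1+r2+r3 = 3
r1r2+r1r3+r2r3 = -1
r1r2r3 = -8


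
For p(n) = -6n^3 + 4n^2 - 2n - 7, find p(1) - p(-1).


p(1) = -11
p(-1) = 5
p(1) - p(-1) = -11 - 5 = -16


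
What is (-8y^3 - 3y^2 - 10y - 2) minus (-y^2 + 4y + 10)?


Distribute the minus sign:
  (-8y^3 - 3y^2 - 10y - 2)
- (-y^2 + 4y + 10)
Negate second polynomial: y^2 - 4y - 10
Add: -8y^3 - 2y^2 - 14y - 12


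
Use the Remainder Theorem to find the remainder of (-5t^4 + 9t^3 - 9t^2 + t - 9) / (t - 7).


By the Remainder Theorem, the remainder equals p(7):
  -5*(7)^4 = -12005
  9*(7)^3 = 3087
  -9*(7)^2 = -441
  1*(7)^1 = 7
  constant: -9
Sum: -12005 + 3087 - 441 + 7 - 9 = -9361


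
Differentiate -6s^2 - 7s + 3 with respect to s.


Apply the power rule term by term:
  d/ds(-6s^2) = -12s
  d/ds(-7s) = -7
  d/ds(3) = 0
p'(s) = -12s - 7


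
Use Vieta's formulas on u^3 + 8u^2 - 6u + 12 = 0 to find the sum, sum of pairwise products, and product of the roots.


Monic cubic u^3+bu^2+cu+d=0: sum=-b, pairwise sum=c, product=-d.
b=8, c=-6, d=12
r1+r2+r3 = -8
r1r2+r1r3+r2r3 = -6
r1r2r3 = -12


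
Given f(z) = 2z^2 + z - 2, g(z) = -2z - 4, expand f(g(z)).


Substitute g(z) into f:
f(g(z)) = 2*(-2z - 4)^2 + 1*(-2z - 4) + (-2)
(-2z - 4)^2 = 4z^2 + 16z + 16
Expand and combine: 8z^2 + 30z + 26


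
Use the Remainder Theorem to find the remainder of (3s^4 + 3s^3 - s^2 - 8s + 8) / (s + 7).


By the Remainder Theorem, the remainder equals p(-7):
  3*(-7)^4 = 7203
  3*(-7)^3 = -1029
  -1*(-7)^2 = -49
  -8*(-7)^1 = 56
  constant: 8
Sum: 7203 - 1029 - 49 + 56 + 8 = 6189


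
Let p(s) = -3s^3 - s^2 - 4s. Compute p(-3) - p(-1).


p(-3) = 84
p(-1) = 6
p(-3) - p(-1) = 84 - 6 = 78


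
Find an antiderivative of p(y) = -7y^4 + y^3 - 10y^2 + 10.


Reverse power rule on each term:
  ∫ -7y^4 dy = -(7/5)y^5
  ∫ y^3 dy = (1/4)y^4
  ∫ -10y^2 dy = -(10/3)y^3
  ∫ 10 dy = 10y
F(y) = -(7/5)y^5 + (1/4)y^4 - (10/3)y^3 + 10y + C


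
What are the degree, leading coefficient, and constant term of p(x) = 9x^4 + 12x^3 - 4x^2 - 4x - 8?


Highest power of x is 4, with coefficient 9. Constant term is -8.
Degree = 4, leading coefficient = 9, constant term = -8


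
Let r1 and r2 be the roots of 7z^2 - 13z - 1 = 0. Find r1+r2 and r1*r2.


For az^2+bz+c=0: sum = -b/a, product = c/a.
a=7, b=-13, c=-1
Sum = -(-13)/7 = 13/7
Product = (-1)/7 = -1/7


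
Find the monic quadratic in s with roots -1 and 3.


p(s) = (s + 1)(s - 3)
Expand: s^2 - 2s - 3


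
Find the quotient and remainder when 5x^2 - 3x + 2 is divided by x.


(5x^2 - 3x + 2) / (x)
Step 1: 5x * (x) = 5x^2; subtract.
Step 2: -3 * (x) = -3x; subtract.
Quotient: 5x - 3, Remainder: 2


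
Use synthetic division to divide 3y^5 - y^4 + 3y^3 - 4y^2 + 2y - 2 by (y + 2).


Synthetic division with c = -2. Coefficients: 3, -1, 3, -4, 2, -2
Bring down 3.
  3 * -2 = -6; -6 - 1 = -7
  -7 * -2 = 14; 14 + 3 = 17
  17 * -2 = -34; -34 - 4 = -38
  -38 * -2 = 76; 76 + 2 = 78
  78 * -2 = -156; -156 - 2 = -158
Quotient: 3y^4 - 7y^3 + 17y^2 - 38y + 78, Remainder: -158


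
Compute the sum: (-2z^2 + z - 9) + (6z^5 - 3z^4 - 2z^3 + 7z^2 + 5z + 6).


Align terms by degree and add:
  -2z^2 + z - 9
+ 6z^5 - 3z^4 - 2z^3 + 7z^2 + 5z + 6
= 6z^5 - 3z^4 - 2z^3 + 5z^2 + 6z - 3


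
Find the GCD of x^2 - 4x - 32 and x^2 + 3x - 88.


Factor each:
  x^2 - 4x - 32 = (x - 8)(x + 4)
  x^2 + 3x - 88 = (x - 8)(x + 11)
Common monic factor: x - 8


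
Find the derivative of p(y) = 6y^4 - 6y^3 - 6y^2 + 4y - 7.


Apply the power rule term by term:
  d/dy(6y^4) = 24y^3
  d/dy(-6y^3) = -18y^2
  d/dy(-6y^2) = -12y
  d/dy(4y) = 4
  d/dy(-7) = 0
p'(y) = 24y^3 - 18y^2 - 12y + 4


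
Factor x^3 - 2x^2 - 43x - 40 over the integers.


Try integer roots (divisors of -40). x=-1: p(-1)=0.
Divide out (x + 1): quotient is x^2 - 3x - 40.
Factor the quadratic: (x + 5)(x - 8)
Result: (x + 1)(x + 5)(x - 8)


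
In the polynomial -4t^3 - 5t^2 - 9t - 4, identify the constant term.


Read off the constant term: -4


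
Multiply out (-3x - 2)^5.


Expand (-3x - 2)^5 by repeated multiplication:
  (-3x - 2)^2 = 9x^2 + 12x + 4
  (-3x - 2)^3 = -27x^3 - 54x^2 - 36x - 8
  (-3x - 2)^4 = 81x^4 + 216x^3 + 216x^2 + 96x + 16
= -243x^5 - 810x^4 - 1080x^3 - 720x^2 - 240x - 32


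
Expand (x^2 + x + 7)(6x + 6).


Distribute each term of the first polynomial:
  (x^2)(6x + 6) = 6x^3 + 6x^2
  (x)(6x + 6) = 6x^2 + 6x
  (7)(6x + 6) = 42x + 42
Sum: 6x^3 + 12x^2 + 48x + 42


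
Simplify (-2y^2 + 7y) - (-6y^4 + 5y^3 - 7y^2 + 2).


Distribute the minus sign:
  (-2y^2 + 7y)
- (-6y^4 + 5y^3 - 7y^2 + 2)
Negate second polynomial: 6y^4 - 5y^3 + 7y^2 - 2
Add: 6y^4 - 5y^3 + 5y^2 + 7y - 2


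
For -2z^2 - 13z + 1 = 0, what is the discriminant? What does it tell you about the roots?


D = b^2 - 4ac = (-13)^2 - 4(-2)(1) = 169 + 8 = 177
Since D > 0: two distinct irrational roots


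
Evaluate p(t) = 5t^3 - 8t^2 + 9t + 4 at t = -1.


Using direct substitution:
  5 * (-1)^3 = -5
  -8 * (-1)^2 = -8
  9 * (-1)^1 = -9
  constant: 4
Sum = -5 - 8 - 9 + 4 = -18


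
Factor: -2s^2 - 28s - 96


Roots satisfy r1 + r2 = -b/a = -14 and r1*r2 = c/a = 48.
So r1 = -8, r2 = -6.
-2s^2 - 28s - 96 = -2(s - r1)(s - r2) = -2(s + 8)(s + 6)


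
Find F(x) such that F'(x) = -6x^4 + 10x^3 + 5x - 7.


Reverse power rule on each term:
  ∫ -6x^4 dx = -(6/5)x^5
  ∫ 10x^3 dx = (5/2)x^4
  ∫ 5x dx = (5/2)x^2
  ∫ -7 dx = -7x
F(x) = -(6/5)x^5 + (5/2)x^4 + (5/2)x^2 - 7x + C


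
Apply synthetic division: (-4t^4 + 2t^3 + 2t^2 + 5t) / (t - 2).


Synthetic division with c = 2. Coefficients: -4, 2, 2, 5, 0
Bring down -4.
  -4 * 2 = -8; -8 + 2 = -6
  -6 * 2 = -12; -12 + 2 = -10
  -10 * 2 = -20; -20 + 5 = -15
  -15 * 2 = -30; -30 + 0 = -30
Quotient: -4t^3 - 6t^2 - 10t - 15, Remainder: -30


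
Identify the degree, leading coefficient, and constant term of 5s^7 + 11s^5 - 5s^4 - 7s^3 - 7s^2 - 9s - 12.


Highest power of s is 7, with coefficient 5. Constant term is -12.
Degree = 7, leading coefficient = 5, constant term = -12


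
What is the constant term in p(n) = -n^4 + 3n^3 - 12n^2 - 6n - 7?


Read off the constant term: -7


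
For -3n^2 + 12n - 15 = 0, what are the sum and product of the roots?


For an^2+bn+c=0: sum = -b/a, product = c/a.
a=-3, b=12, c=-15
Sum = -(12)/-3 = 4
Product = (-15)/-3 = 5


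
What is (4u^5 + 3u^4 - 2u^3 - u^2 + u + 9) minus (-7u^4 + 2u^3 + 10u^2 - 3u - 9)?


Distribute the minus sign:
  (4u^5 + 3u^4 - 2u^3 - u^2 + u + 9)
- (-7u^4 + 2u^3 + 10u^2 - 3u - 9)
Negate second polynomial: 7u^4 - 2u^3 - 10u^2 + 3u + 9
Add: 4u^5 + 10u^4 - 4u^3 - 11u^2 + 4u + 18


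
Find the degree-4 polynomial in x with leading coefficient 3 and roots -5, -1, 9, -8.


p(x) = 3(x + 5)(x + 1)(x - 9)(x + 8)
Expand: 3x^4 + 15x^3 - 219x^2 - 1311x - 1080


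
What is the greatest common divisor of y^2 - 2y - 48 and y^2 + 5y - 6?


Factor each:
  y^2 - 2y - 48 = (y + 6)(y - 8)
  y^2 + 5y - 6 = (y + 6)(y - 1)
Common monic factor: y + 6


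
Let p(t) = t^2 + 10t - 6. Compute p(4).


Using direct substitution:
  1 * (4)^2 = 16
  10 * (4)^1 = 40
  constant: -6
Sum = 16 + 40 - 6 = 50


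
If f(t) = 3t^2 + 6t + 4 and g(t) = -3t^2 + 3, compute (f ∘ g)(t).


Substitute g(t) into f:
f(g(t)) = 3*(-3t^2 + 3)^2 + 6*(-3t^2 + 3) + 4
(-3t^2 + 3)^2 = 9t^4 - 18t^2 + 9
Expand and combine: 27t^4 - 72t^2 + 49


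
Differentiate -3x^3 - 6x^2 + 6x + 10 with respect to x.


Apply the power rule term by term:
  d/dx(-3x^3) = -9x^2
  d/dx(-6x^2) = -12x
  d/dx(6x) = 6
  d/dx(10) = 0
p'(x) = -9x^2 - 12x + 6


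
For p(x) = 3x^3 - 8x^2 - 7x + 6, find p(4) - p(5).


p(4) = 42
p(5) = 146
p(4) - p(5) = 42 - 146 = -104


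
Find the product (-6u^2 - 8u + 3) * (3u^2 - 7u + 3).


Distribute each term of the first polynomial:
  (-6u^2)(3u^2 - 7u + 3) = -18u^4 + 42u^3 - 18u^2
  (-8u)(3u^2 - 7u + 3) = -24u^3 + 56u^2 - 24u
  (3)(3u^2 - 7u + 3) = 9u^2 - 21u + 9
Sum: -18u^4 + 18u^3 + 47u^2 - 45u + 9


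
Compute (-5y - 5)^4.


Expand (-5y - 5)^4 by repeated multiplication:
  (-5y - 5)^2 = 25y^2 + 50y + 25
  (-5y - 5)^3 = -125y^3 - 375y^2 - 375y - 125
= 625y^4 + 2500y^3 + 3750y^2 + 2500y + 625


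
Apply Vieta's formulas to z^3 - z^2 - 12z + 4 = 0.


Monic cubic z^3+bz^2+cz+d=0: sum=-b, pairwise sum=c, product=-d.
b=-1, c=-12, d=4
r1+r2+r3 = 1
r1r2+r1r3+r2r3 = -12
r1r2r3 = -4


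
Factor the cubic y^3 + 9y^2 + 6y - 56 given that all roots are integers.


Try integer roots (divisors of -56). y=2: p(2)=0.
Divide out (y - 2): quotient is y^2 + 11y + 28.
Factor the quadratic: (y + 7)(y + 4)
Result: (y - 2)(y + 7)(y + 4)


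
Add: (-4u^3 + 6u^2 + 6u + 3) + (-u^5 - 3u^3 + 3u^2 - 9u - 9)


Align terms by degree and add:
  -4u^3 + 6u^2 + 6u + 3
  -u^5 - 3u^3 + 3u^2 - 9u - 9
= -u^5 - 7u^3 + 9u^2 - 3u - 6


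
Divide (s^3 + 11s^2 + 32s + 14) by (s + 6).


(s^3 + 11s^2 + 32s + 14) / (s + 6)
Step 1: s^2 * (s + 6) = s^3 + 6s^2; subtract.
Step 2: 5s * (s + 6) = 5s^2 + 30s; subtract.
Step 3: 2 * (s + 6) = 2s + 12; subtract.
Quotient: s^2 + 5s + 2, Remainder: 2


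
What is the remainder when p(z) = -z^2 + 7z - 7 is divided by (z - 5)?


By the Remainder Theorem, the remainder equals p(5):
  -1*(5)^2 = -25
  7*(5)^1 = 35
  constant: -7
Sum: -25 + 35 - 7 = 3


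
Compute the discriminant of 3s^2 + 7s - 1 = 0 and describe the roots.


D = b^2 - 4ac = (7)^2 - 4(3)(-1) = 49 + 12 = 61
Since D > 0: two distinct irrational roots
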